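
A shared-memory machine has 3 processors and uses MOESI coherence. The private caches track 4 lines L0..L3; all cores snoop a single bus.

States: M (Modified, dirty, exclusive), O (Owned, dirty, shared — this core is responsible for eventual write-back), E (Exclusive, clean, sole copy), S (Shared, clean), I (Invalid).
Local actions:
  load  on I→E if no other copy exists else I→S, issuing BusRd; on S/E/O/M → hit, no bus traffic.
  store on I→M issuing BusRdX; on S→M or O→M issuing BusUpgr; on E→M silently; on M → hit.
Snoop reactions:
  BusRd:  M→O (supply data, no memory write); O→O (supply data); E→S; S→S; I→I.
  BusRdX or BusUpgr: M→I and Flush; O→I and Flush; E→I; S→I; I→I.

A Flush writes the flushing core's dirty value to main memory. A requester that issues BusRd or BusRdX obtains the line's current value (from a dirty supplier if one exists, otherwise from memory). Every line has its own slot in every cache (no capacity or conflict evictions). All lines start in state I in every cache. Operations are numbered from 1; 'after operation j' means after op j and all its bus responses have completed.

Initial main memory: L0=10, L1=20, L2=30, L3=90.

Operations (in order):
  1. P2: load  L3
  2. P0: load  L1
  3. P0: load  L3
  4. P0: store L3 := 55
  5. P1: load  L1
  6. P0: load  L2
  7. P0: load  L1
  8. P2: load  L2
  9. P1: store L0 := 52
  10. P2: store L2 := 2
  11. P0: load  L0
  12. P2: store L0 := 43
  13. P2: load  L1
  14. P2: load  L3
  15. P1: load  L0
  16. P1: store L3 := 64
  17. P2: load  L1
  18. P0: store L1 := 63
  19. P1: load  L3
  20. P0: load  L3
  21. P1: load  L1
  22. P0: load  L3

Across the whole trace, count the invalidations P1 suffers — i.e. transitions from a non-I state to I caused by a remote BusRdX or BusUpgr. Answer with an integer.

invalidations = 2

[1] P2: load  L3 | P0:I, P1:I, P2:E(90) | bus: BusRd
[2] P0: load  L1 | P0:E(20), P1:I, P2:I | bus: BusRd
[3] P0: load  L3 | P0:S(90), P1:I, P2:S(90) | bus: BusRd
[4] P0: store L3 := 55 | P0:M(55), P1:I, P2:I | bus: BusUpgr
[5] P1: load  L1 | P0:S(20), P1:S(20), P2:I | bus: BusRd
[6] P0: load  L2 | P0:E(30), P1:I, P2:I | bus: BusRd
[7] P0: load  L1 | P0:S(20), P1:S(20), P2:I | bus: none
[8] P2: load  L2 | P0:S(30), P1:I, P2:S(30) | bus: BusRd
[9] P1: store L0 := 52 | P0:I, P1:M(52), P2:I | bus: BusRdX
[10] P2: store L2 := 2 | P0:I, P1:I, P2:M(2) | bus: BusUpgr
[11] P0: load  L0 | P0:S(52), P1:O(52), P2:I | bus: BusRd
[12] P2: store L0 := 43 | P0:I, P1:I, P2:M(43) | bus: BusRdX,Flush
[13] P2: load  L1 | P0:S(20), P1:S(20), P2:S(20) | bus: BusRd
[14] P2: load  L3 | P0:O(55), P1:I, P2:S(55) | bus: BusRd
[15] P1: load  L0 | P0:I, P1:S(43), P2:O(43) | bus: BusRd
[16] P1: store L3 := 64 | P0:I, P1:M(64), P2:I | bus: BusRdX,Flush
[17] P2: load  L1 | P0:S(20), P1:S(20), P2:S(20) | bus: none
[18] P0: store L1 := 63 | P0:M(63), P1:I, P2:I | bus: BusUpgr
[19] P1: load  L3 | P0:I, P1:M(64), P2:I | bus: none
[20] P0: load  L3 | P0:S(64), P1:O(64), P2:I | bus: BusRd
[21] P1: load  L1 | P0:O(63), P1:S(63), P2:I | bus: BusRd
[22] P0: load  L3 | P0:S(64), P1:O(64), P2:I | bus: none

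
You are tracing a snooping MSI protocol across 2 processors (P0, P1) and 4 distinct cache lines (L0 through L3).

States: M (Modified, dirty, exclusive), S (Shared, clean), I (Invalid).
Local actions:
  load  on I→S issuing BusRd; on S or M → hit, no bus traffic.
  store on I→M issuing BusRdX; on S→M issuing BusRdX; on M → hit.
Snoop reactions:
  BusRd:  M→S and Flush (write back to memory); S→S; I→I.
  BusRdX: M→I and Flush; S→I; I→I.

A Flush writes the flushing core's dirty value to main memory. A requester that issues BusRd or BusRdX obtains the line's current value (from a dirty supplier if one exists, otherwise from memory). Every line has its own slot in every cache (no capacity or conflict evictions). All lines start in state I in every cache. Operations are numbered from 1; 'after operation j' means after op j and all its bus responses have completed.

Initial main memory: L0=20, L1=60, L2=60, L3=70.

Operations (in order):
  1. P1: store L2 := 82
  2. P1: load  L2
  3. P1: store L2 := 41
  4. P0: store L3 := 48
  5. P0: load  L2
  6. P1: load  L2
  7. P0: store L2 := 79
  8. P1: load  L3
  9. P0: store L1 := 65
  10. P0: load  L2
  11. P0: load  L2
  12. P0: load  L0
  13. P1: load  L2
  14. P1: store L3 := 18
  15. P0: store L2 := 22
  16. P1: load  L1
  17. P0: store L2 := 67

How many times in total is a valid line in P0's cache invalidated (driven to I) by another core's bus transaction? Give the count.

1. P1: store L2 := 82  bus=[BusRdX]  L2: P0=I P1=M  mem[L2]=60
2. P1: load  L2  bus=[-]  L2: P0=I P1=M  mem[L2]=60
3. P1: store L2 := 41  bus=[-]  L2: P0=I P1=M  mem[L2]=60
4. P0: store L3 := 48  bus=[BusRdX]  L3: P0=M P1=I  mem[L3]=70
5. P0: load  L2  bus=[BusRd,Flush]  L2: P0=S P1=S  mem[L2]=41
6. P1: load  L2  bus=[-]  L2: P0=S P1=S  mem[L2]=41
7. P0: store L2 := 79  bus=[BusRdX]  L2: P0=M P1=I  mem[L2]=41
8. P1: load  L3  bus=[BusRd,Flush]  L3: P0=S P1=S  mem[L3]=48
9. P0: store L1 := 65  bus=[BusRdX]  L1: P0=M P1=I  mem[L1]=60
10. P0: load  L2  bus=[-]  L2: P0=M P1=I  mem[L2]=41
11. P0: load  L2  bus=[-]  L2: P0=M P1=I  mem[L2]=41
12. P0: load  L0  bus=[BusRd]  L0: P0=S P1=I  mem[L0]=20
13. P1: load  L2  bus=[BusRd,Flush]  L2: P0=S P1=S  mem[L2]=79
14. P1: store L3 := 18  bus=[BusRdX]  L3: P0=I P1=M  mem[L3]=48
15. P0: store L2 := 22  bus=[BusRdX]  L2: P0=M P1=I  mem[L2]=79
16. P1: load  L1  bus=[BusRd,Flush]  L1: P0=S P1=S  mem[L1]=65
17. P0: store L2 := 67  bus=[-]  L2: P0=M P1=I  mem[L2]=79

invalidations = 1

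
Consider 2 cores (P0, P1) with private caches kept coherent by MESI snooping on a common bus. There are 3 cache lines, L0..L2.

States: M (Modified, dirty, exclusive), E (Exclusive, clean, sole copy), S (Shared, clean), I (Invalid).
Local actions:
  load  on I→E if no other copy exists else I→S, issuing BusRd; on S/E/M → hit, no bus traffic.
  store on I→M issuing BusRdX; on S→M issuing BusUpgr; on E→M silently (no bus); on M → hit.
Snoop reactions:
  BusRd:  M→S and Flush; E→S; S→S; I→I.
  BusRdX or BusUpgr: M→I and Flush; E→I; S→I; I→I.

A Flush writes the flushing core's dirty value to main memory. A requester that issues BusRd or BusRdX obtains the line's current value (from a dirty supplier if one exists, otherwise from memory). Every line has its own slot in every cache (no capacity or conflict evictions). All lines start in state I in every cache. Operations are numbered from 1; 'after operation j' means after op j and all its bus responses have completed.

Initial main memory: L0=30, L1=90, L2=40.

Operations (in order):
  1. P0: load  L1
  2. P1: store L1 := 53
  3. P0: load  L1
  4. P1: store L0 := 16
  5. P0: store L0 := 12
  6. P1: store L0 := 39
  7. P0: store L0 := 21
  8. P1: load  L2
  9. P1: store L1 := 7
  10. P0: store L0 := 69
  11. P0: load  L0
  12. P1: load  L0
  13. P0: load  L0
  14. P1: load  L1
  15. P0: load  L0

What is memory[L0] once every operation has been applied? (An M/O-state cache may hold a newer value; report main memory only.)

1. P0: load  L1  bus=[BusRd]  L1: P0=E P1=I  mem[L1]=90
2. P1: store L1 := 53  bus=[BusRdX]  L1: P0=I P1=M  mem[L1]=90
3. P0: load  L1  bus=[BusRd,Flush]  L1: P0=S P1=S  mem[L1]=53
4. P1: store L0 := 16  bus=[BusRdX]  L0: P0=I P1=M  mem[L0]=30
5. P0: store L0 := 12  bus=[BusRdX,Flush]  L0: P0=M P1=I  mem[L0]=16
6. P1: store L0 := 39  bus=[BusRdX,Flush]  L0: P0=I P1=M  mem[L0]=12
7. P0: store L0 := 21  bus=[BusRdX,Flush]  L0: P0=M P1=I  mem[L0]=39
8. P1: load  L2  bus=[BusRd]  L2: P0=I P1=E  mem[L2]=40
9. P1: store L1 := 7  bus=[BusUpgr]  L1: P0=I P1=M  mem[L1]=53
10. P0: store L0 := 69  bus=[-]  L0: P0=M P1=I  mem[L0]=39
11. P0: load  L0  bus=[-]  L0: P0=M P1=I  mem[L0]=39
12. P1: load  L0  bus=[BusRd,Flush]  L0: P0=S P1=S  mem[L0]=69
13. P0: load  L0  bus=[-]  L0: P0=S P1=S  mem[L0]=69
14. P1: load  L1  bus=[-]  L1: P0=I P1=M  mem[L1]=53
15. P0: load  L0  bus=[-]  L0: P0=S P1=S  mem[L0]=69

memory[L0] = 69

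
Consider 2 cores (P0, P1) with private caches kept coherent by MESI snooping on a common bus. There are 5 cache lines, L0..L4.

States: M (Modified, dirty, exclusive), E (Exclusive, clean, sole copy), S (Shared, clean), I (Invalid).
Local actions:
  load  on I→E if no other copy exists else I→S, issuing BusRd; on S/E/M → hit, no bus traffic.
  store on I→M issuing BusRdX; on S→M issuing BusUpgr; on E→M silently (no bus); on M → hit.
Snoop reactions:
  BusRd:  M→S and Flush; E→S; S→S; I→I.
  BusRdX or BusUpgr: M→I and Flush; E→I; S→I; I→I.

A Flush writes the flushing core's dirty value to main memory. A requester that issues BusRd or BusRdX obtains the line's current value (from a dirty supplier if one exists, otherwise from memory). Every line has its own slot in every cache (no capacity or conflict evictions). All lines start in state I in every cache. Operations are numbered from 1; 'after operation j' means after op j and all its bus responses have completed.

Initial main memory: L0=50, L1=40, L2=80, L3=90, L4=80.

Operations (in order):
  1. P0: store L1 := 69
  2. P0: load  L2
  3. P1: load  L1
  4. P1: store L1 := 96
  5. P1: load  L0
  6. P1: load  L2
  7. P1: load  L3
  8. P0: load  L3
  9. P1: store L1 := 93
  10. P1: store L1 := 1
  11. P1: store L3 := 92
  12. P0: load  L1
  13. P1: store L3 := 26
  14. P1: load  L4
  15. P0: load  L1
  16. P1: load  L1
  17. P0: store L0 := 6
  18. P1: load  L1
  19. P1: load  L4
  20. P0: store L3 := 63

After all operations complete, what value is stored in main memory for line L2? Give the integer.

memory[L2] = 80

[1] P0: store L1 := 69 | P0:M(69), P1:I | bus: BusRdX
[2] P0: load  L2 | P0:E(80), P1:I | bus: BusRd
[3] P1: load  L1 | P0:S(69), P1:S(69) | bus: BusRd,Flush
[4] P1: store L1 := 96 | P0:I, P1:M(96) | bus: BusUpgr
[5] P1: load  L0 | P0:I, P1:E(50) | bus: BusRd
[6] P1: load  L2 | P0:S(80), P1:S(80) | bus: BusRd
[7] P1: load  L3 | P0:I, P1:E(90) | bus: BusRd
[8] P0: load  L3 | P0:S(90), P1:S(90) | bus: BusRd
[9] P1: store L1 := 93 | P0:I, P1:M(93) | bus: none
[10] P1: store L1 := 1 | P0:I, P1:M(1) | bus: none
[11] P1: store L3 := 92 | P0:I, P1:M(92) | bus: BusUpgr
[12] P0: load  L1 | P0:S(1), P1:S(1) | bus: BusRd,Flush
[13] P1: store L3 := 26 | P0:I, P1:M(26) | bus: none
[14] P1: load  L4 | P0:I, P1:E(80) | bus: BusRd
[15] P0: load  L1 | P0:S(1), P1:S(1) | bus: none
[16] P1: load  L1 | P0:S(1), P1:S(1) | bus: none
[17] P0: store L0 := 6 | P0:M(6), P1:I | bus: BusRdX
[18] P1: load  L1 | P0:S(1), P1:S(1) | bus: none
[19] P1: load  L4 | P0:I, P1:E(80) | bus: none
[20] P0: store L3 := 63 | P0:M(63), P1:I | bus: BusRdX,Flush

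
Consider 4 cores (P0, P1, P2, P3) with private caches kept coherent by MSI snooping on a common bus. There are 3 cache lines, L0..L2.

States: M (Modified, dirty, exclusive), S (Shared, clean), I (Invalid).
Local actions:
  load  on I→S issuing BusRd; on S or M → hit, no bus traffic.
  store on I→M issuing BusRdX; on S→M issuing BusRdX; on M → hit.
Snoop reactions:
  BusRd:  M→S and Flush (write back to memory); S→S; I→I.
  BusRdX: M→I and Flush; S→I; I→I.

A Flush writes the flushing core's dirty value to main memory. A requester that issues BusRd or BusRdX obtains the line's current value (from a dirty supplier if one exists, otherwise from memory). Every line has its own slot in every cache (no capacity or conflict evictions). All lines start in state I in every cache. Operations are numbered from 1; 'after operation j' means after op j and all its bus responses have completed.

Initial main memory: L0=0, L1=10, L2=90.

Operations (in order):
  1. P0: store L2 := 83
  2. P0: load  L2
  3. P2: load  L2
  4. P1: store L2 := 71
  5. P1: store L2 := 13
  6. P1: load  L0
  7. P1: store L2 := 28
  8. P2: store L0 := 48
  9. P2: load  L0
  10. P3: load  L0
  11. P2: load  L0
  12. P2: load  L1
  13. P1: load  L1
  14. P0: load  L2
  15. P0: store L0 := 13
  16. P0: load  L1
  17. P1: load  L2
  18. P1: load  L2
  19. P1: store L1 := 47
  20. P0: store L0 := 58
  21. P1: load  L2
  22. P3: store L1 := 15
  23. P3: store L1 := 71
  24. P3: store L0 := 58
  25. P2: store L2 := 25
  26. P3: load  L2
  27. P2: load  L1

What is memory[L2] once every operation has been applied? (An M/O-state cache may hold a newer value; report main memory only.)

memory[L2] = 25

  op1 P0: store L2 := 83 → M/I/I/I on L2; bus BusRdX; mem=90
  op2 P0: load  L2 → M/I/I/I on L2; bus (none); mem=90
  op3 P2: load  L2 → S/I/S/I on L2; bus BusRd Flush; mem=83
  op4 P1: store L2 := 71 → I/M/I/I on L2; bus BusRdX; mem=83
  op5 P1: store L2 := 13 → I/M/I/I on L2; bus (none); mem=83
  op6 P1: load  L0 → I/S/I/I on L0; bus BusRd; mem=0
  op7 P1: store L2 := 28 → I/M/I/I on L2; bus (none); mem=83
  op8 P2: store L0 := 48 → I/I/M/I on L0; bus BusRdX; mem=0
  op9 P2: load  L0 → I/I/M/I on L0; bus (none); mem=0
  op10 P3: load  L0 → I/I/S/S on L0; bus BusRd Flush; mem=48
  op11 P2: load  L0 → I/I/S/S on L0; bus (none); mem=48
  op12 P2: load  L1 → I/I/S/I on L1; bus BusRd; mem=10
  op13 P1: load  L1 → I/S/S/I on L1; bus BusRd; mem=10
  op14 P0: load  L2 → S/S/I/I on L2; bus BusRd Flush; mem=28
  op15 P0: store L0 := 13 → M/I/I/I on L0; bus BusRdX; mem=48
  op16 P0: load  L1 → S/S/S/I on L1; bus BusRd; mem=10
  op17 P1: load  L2 → S/S/I/I on L2; bus (none); mem=28
  op18 P1: load  L2 → S/S/I/I on L2; bus (none); mem=28
  op19 P1: store L1 := 47 → I/M/I/I on L1; bus BusRdX; mem=10
  op20 P0: store L0 := 58 → M/I/I/I on L0; bus (none); mem=48
  op21 P1: load  L2 → S/S/I/I on L2; bus (none); mem=28
  op22 P3: store L1 := 15 → I/I/I/M on L1; bus BusRdX Flush; mem=47
  op23 P3: store L1 := 71 → I/I/I/M on L1; bus (none); mem=47
  op24 P3: store L0 := 58 → I/I/I/M on L0; bus BusRdX Flush; mem=58
  op25 P2: store L2 := 25 → I/I/M/I on L2; bus BusRdX; mem=28
  op26 P3: load  L2 → I/I/S/S on L2; bus BusRd Flush; mem=25
  op27 P2: load  L1 → I/I/S/S on L1; bus BusRd Flush; mem=71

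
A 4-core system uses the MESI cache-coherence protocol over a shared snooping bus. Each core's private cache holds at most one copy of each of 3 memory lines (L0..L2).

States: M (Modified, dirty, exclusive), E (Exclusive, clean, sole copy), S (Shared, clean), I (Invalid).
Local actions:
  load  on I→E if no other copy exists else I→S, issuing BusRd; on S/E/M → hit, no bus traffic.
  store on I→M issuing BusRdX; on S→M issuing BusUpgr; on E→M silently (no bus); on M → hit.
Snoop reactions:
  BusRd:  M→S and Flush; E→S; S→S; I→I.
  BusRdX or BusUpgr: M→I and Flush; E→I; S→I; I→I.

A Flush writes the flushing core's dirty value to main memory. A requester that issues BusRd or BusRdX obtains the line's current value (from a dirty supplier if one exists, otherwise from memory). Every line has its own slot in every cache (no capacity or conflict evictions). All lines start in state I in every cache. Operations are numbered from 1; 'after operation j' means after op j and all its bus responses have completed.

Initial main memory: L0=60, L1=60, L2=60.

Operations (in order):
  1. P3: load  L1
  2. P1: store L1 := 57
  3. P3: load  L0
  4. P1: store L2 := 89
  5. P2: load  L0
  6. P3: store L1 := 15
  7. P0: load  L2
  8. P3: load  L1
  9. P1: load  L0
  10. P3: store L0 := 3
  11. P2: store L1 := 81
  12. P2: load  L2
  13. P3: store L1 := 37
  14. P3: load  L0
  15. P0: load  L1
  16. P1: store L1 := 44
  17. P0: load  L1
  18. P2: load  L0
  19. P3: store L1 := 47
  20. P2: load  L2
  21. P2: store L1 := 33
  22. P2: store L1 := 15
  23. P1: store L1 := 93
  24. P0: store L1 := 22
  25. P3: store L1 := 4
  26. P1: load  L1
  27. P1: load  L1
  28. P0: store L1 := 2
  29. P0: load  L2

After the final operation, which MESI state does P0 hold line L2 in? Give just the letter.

state = S

1. P3: load  L1  bus=[BusRd]  L1: P0=I P1=I P2=I P3=E  mem[L1]=60
2. P1: store L1 := 57  bus=[BusRdX]  L1: P0=I P1=M P2=I P3=I  mem[L1]=60
3. P3: load  L0  bus=[BusRd]  L0: P0=I P1=I P2=I P3=E  mem[L0]=60
4. P1: store L2 := 89  bus=[BusRdX]  L2: P0=I P1=M P2=I P3=I  mem[L2]=60
5. P2: load  L0  bus=[BusRd]  L0: P0=I P1=I P2=S P3=S  mem[L0]=60
6. P3: store L1 := 15  bus=[BusRdX,Flush]  L1: P0=I P1=I P2=I P3=M  mem[L1]=57
7. P0: load  L2  bus=[BusRd,Flush]  L2: P0=S P1=S P2=I P3=I  mem[L2]=89
8. P3: load  L1  bus=[-]  L1: P0=I P1=I P2=I P3=M  mem[L1]=57
9. P1: load  L0  bus=[BusRd]  L0: P0=I P1=S P2=S P3=S  mem[L0]=60
10. P3: store L0 := 3  bus=[BusUpgr]  L0: P0=I P1=I P2=I P3=M  mem[L0]=60
11. P2: store L1 := 81  bus=[BusRdX,Flush]  L1: P0=I P1=I P2=M P3=I  mem[L1]=15
12. P2: load  L2  bus=[BusRd]  L2: P0=S P1=S P2=S P3=I  mem[L2]=89
13. P3: store L1 := 37  bus=[BusRdX,Flush]  L1: P0=I P1=I P2=I P3=M  mem[L1]=81
14. P3: load  L0  bus=[-]  L0: P0=I P1=I P2=I P3=M  mem[L0]=60
15. P0: load  L1  bus=[BusRd,Flush]  L1: P0=S P1=I P2=I P3=S  mem[L1]=37
16. P1: store L1 := 44  bus=[BusRdX]  L1: P0=I P1=M P2=I P3=I  mem[L1]=37
17. P0: load  L1  bus=[BusRd,Flush]  L1: P0=S P1=S P2=I P3=I  mem[L1]=44
18. P2: load  L0  bus=[BusRd,Flush]  L0: P0=I P1=I P2=S P3=S  mem[L0]=3
19. P3: store L1 := 47  bus=[BusRdX]  L1: P0=I P1=I P2=I P3=M  mem[L1]=44
20. P2: load  L2  bus=[-]  L2: P0=S P1=S P2=S P3=I  mem[L2]=89
21. P2: store L1 := 33  bus=[BusRdX,Flush]  L1: P0=I P1=I P2=M P3=I  mem[L1]=47
22. P2: store L1 := 15  bus=[-]  L1: P0=I P1=I P2=M P3=I  mem[L1]=47
23. P1: store L1 := 93  bus=[BusRdX,Flush]  L1: P0=I P1=M P2=I P3=I  mem[L1]=15
24. P0: store L1 := 22  bus=[BusRdX,Flush]  L1: P0=M P1=I P2=I P3=I  mem[L1]=93
25. P3: store L1 := 4  bus=[BusRdX,Flush]  L1: P0=I P1=I P2=I P3=M  mem[L1]=22
26. P1: load  L1  bus=[BusRd,Flush]  L1: P0=I P1=S P2=I P3=S  mem[L1]=4
27. P1: load  L1  bus=[-]  L1: P0=I P1=S P2=I P3=S  mem[L1]=4
28. P0: store L1 := 2  bus=[BusRdX]  L1: P0=M P1=I P2=I P3=I  mem[L1]=4
29. P0: load  L2  bus=[-]  L2: P0=S P1=S P2=S P3=I  mem[L2]=89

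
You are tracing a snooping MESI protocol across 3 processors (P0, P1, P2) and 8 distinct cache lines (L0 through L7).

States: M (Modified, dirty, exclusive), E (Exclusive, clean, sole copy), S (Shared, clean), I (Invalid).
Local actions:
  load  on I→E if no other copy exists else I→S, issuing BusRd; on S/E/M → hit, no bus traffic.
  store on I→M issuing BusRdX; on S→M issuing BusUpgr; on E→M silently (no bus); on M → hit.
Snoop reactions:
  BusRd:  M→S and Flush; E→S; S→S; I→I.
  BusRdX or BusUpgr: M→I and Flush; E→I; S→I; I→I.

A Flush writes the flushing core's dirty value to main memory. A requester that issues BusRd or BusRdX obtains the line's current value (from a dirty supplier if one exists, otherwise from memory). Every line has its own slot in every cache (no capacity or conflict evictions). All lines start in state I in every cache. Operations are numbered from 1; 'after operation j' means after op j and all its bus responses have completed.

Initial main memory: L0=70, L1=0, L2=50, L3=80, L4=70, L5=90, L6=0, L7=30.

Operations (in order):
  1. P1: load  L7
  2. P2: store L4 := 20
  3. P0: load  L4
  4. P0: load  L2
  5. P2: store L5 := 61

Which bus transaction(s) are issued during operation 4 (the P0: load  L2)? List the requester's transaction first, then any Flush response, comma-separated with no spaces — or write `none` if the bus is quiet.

1. P1: load  L7  bus=[BusRd]  L7: P0=I P1=E P2=I  mem[L7]=30
2. P2: store L4 := 20  bus=[BusRdX]  L4: P0=I P1=I P2=M  mem[L4]=70
3. P0: load  L4  bus=[BusRd,Flush]  L4: P0=S P1=I P2=S  mem[L4]=20
4. P0: load  L2  bus=[BusRd]  L2: P0=E P1=I P2=I  mem[L2]=50
5. P2: store L5 := 61  bus=[BusRdX]  L5: P0=I P1=I P2=M  mem[L5]=90

bus = BusRd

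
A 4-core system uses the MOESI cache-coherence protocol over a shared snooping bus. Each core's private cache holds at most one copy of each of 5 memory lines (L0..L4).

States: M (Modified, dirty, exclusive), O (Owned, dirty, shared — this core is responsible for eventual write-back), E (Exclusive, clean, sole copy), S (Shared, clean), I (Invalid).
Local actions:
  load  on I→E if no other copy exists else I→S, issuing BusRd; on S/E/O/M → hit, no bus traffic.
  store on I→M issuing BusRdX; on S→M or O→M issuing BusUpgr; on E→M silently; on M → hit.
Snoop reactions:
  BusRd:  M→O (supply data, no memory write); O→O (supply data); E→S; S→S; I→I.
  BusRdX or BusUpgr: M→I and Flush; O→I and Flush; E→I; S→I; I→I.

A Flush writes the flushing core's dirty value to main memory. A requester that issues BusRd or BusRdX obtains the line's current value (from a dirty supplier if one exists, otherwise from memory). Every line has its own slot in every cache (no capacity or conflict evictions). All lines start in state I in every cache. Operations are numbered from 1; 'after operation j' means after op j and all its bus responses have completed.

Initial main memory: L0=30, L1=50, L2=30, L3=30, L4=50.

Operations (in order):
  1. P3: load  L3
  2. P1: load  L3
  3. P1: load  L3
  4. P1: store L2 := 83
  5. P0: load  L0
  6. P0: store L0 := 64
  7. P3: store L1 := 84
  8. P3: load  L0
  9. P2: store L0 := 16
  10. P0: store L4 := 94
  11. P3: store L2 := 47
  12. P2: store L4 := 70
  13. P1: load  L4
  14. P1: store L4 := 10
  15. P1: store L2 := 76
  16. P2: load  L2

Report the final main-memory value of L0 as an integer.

1. P3: load  L3  bus=[BusRd]  L3: P0=I P1=I P2=I P3=E  mem[L3]=30
2. P1: load  L3  bus=[BusRd]  L3: P0=I P1=S P2=I P3=S  mem[L3]=30
3. P1: load  L3  bus=[-]  L3: P0=I P1=S P2=I P3=S  mem[L3]=30
4. P1: store L2 := 83  bus=[BusRdX]  L2: P0=I P1=M P2=I P3=I  mem[L2]=30
5. P0: load  L0  bus=[BusRd]  L0: P0=E P1=I P2=I P3=I  mem[L0]=30
6. P0: store L0 := 64  bus=[-]  L0: P0=M P1=I P2=I P3=I  mem[L0]=30
7. P3: store L1 := 84  bus=[BusRdX]  L1: P0=I P1=I P2=I P3=M  mem[L1]=50
8. P3: load  L0  bus=[BusRd]  L0: P0=O P1=I P2=I P3=S  mem[L0]=30
9. P2: store L0 := 16  bus=[BusRdX,Flush]  L0: P0=I P1=I P2=M P3=I  mem[L0]=64
10. P0: store L4 := 94  bus=[BusRdX]  L4: P0=M P1=I P2=I P3=I  mem[L4]=50
11. P3: store L2 := 47  bus=[BusRdX,Flush]  L2: P0=I P1=I P2=I P3=M  mem[L2]=83
12. P2: store L4 := 70  bus=[BusRdX,Flush]  L4: P0=I P1=I P2=M P3=I  mem[L4]=94
13. P1: load  L4  bus=[BusRd]  L4: P0=I P1=S P2=O P3=I  mem[L4]=94
14. P1: store L4 := 10  bus=[BusUpgr,Flush]  L4: P0=I P1=M P2=I P3=I  mem[L4]=70
15. P1: store L2 := 76  bus=[BusRdX,Flush]  L2: P0=I P1=M P2=I P3=I  mem[L2]=47
16. P2: load  L2  bus=[BusRd]  L2: P0=I P1=O P2=S P3=I  mem[L2]=47

memory[L0] = 64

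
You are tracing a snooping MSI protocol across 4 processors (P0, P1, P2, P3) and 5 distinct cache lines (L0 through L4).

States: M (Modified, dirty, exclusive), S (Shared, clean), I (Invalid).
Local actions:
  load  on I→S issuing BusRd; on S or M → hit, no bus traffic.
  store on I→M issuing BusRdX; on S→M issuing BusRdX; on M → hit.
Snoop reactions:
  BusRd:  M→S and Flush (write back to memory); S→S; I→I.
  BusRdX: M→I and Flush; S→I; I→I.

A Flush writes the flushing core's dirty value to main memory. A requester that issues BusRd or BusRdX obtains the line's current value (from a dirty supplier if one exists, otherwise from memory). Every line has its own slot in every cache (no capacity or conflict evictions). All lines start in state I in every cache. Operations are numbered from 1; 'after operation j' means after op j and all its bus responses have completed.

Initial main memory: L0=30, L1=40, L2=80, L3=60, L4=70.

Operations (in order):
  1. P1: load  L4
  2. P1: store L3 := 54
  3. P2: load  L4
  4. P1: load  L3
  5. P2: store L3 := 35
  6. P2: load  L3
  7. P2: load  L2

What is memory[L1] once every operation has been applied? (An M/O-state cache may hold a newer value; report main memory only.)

[1] P1: load  L4 | P0:I, P1:S(70), P2:I, P3:I | bus: BusRd
[2] P1: store L3 := 54 | P0:I, P1:M(54), P2:I, P3:I | bus: BusRdX
[3] P2: load  L4 | P0:I, P1:S(70), P2:S(70), P3:I | bus: BusRd
[4] P1: load  L3 | P0:I, P1:M(54), P2:I, P3:I | bus: none
[5] P2: store L3 := 35 | P0:I, P1:I, P2:M(35), P3:I | bus: BusRdX,Flush
[6] P2: load  L3 | P0:I, P1:I, P2:M(35), P3:I | bus: none
[7] P2: load  L2 | P0:I, P1:I, P2:S(80), P3:I | bus: BusRd

memory[L1] = 40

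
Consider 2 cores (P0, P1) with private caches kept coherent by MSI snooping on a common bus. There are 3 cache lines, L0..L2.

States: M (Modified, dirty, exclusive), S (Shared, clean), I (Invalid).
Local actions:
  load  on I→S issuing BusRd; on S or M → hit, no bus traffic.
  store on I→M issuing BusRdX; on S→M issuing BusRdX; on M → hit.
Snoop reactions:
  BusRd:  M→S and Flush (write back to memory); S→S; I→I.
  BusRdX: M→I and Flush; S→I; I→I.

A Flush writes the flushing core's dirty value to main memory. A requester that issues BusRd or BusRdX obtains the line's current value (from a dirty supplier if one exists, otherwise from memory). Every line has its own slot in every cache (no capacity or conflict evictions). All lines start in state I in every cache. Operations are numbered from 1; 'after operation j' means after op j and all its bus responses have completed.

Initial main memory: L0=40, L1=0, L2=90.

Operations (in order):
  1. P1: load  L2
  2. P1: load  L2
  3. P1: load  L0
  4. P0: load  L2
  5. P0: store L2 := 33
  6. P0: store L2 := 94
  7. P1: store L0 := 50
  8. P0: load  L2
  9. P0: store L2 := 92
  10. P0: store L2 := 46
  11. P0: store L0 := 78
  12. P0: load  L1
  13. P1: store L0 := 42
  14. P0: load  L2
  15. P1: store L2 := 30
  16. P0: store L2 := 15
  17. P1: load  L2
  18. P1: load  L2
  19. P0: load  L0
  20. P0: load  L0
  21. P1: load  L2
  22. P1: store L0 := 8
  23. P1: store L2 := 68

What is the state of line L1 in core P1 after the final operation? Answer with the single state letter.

step 1: P1: load  L2  ⟶  IS  (L2)  txn=BusRd  M[L2]=90
step 2: P1: load  L2  ⟶  IS  (L2)  txn=∅  M[L2]=90
step 3: P1: load  L0  ⟶  IS  (L0)  txn=BusRd  M[L0]=40
step 4: P0: load  L2  ⟶  SS  (L2)  txn=BusRd  M[L2]=90
step 5: P0: store L2 := 33  ⟶  MI  (L2)  txn=BusRdX  M[L2]=90
step 6: P0: store L2 := 94  ⟶  MI  (L2)  txn=∅  M[L2]=90
step 7: P1: store L0 := 50  ⟶  IM  (L0)  txn=BusRdX  M[L0]=40
step 8: P0: load  L2  ⟶  MI  (L2)  txn=∅  M[L2]=90
step 9: P0: store L2 := 92  ⟶  MI  (L2)  txn=∅  M[L2]=90
step 10: P0: store L2 := 46  ⟶  MI  (L2)  txn=∅  M[L2]=90
step 11: P0: store L0 := 78  ⟶  MI  (L0)  txn=BusRdX+Flush  M[L0]=50
step 12: P0: load  L1  ⟶  SI  (L1)  txn=BusRd  M[L1]=0
step 13: P1: store L0 := 42  ⟶  IM  (L0)  txn=BusRdX+Flush  M[L0]=78
step 14: P0: load  L2  ⟶  MI  (L2)  txn=∅  M[L2]=90
step 15: P1: store L2 := 30  ⟶  IM  (L2)  txn=BusRdX+Flush  M[L2]=46
step 16: P0: store L2 := 15  ⟶  MI  (L2)  txn=BusRdX+Flush  M[L2]=30
step 17: P1: load  L2  ⟶  SS  (L2)  txn=BusRd+Flush  M[L2]=15
step 18: P1: load  L2  ⟶  SS  (L2)  txn=∅  M[L2]=15
step 19: P0: load  L0  ⟶  SS  (L0)  txn=BusRd+Flush  M[L0]=42
step 20: P0: load  L0  ⟶  SS  (L0)  txn=∅  M[L0]=42
step 21: P1: load  L2  ⟶  SS  (L2)  txn=∅  M[L2]=15
step 22: P1: store L0 := 8  ⟶  IM  (L0)  txn=BusRdX  M[L0]=42
step 23: P1: store L2 := 68  ⟶  IM  (L2)  txn=BusRdX  M[L2]=15

state = I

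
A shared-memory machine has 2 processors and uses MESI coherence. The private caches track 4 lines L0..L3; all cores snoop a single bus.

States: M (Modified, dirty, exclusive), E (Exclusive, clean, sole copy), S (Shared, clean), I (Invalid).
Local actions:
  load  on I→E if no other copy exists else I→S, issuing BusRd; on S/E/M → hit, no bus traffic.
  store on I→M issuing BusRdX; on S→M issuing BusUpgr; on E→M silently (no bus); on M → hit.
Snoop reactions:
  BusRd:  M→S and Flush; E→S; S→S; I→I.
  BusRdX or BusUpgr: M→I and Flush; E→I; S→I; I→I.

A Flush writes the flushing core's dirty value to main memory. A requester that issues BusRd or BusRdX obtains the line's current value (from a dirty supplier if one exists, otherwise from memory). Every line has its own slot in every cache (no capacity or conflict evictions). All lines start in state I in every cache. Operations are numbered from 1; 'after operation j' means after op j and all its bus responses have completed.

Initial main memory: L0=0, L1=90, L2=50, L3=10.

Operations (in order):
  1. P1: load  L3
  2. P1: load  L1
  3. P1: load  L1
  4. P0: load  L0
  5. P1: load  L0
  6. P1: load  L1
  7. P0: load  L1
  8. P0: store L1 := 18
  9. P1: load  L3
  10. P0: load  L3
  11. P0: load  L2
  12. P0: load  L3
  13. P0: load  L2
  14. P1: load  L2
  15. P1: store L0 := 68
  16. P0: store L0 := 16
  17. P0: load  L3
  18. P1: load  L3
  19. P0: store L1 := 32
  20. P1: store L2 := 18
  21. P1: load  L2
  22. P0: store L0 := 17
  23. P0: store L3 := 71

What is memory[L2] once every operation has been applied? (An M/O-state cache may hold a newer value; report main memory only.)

memory[L2] = 50

[1] P1: load  L3 | P0:I, P1:E(10) | bus: BusRd
[2] P1: load  L1 | P0:I, P1:E(90) | bus: BusRd
[3] P1: load  L1 | P0:I, P1:E(90) | bus: none
[4] P0: load  L0 | P0:E(0), P1:I | bus: BusRd
[5] P1: load  L0 | P0:S(0), P1:S(0) | bus: BusRd
[6] P1: load  L1 | P0:I, P1:E(90) | bus: none
[7] P0: load  L1 | P0:S(90), P1:S(90) | bus: BusRd
[8] P0: store L1 := 18 | P0:M(18), P1:I | bus: BusUpgr
[9] P1: load  L3 | P0:I, P1:E(10) | bus: none
[10] P0: load  L3 | P0:S(10), P1:S(10) | bus: BusRd
[11] P0: load  L2 | P0:E(50), P1:I | bus: BusRd
[12] P0: load  L3 | P0:S(10), P1:S(10) | bus: none
[13] P0: load  L2 | P0:E(50), P1:I | bus: none
[14] P1: load  L2 | P0:S(50), P1:S(50) | bus: BusRd
[15] P1: store L0 := 68 | P0:I, P1:M(68) | bus: BusUpgr
[16] P0: store L0 := 16 | P0:M(16), P1:I | bus: BusRdX,Flush
[17] P0: load  L3 | P0:S(10), P1:S(10) | bus: none
[18] P1: load  L3 | P0:S(10), P1:S(10) | bus: none
[19] P0: store L1 := 32 | P0:M(32), P1:I | bus: none
[20] P1: store L2 := 18 | P0:I, P1:M(18) | bus: BusUpgr
[21] P1: load  L2 | P0:I, P1:M(18) | bus: none
[22] P0: store L0 := 17 | P0:M(17), P1:I | bus: none
[23] P0: store L3 := 71 | P0:M(71), P1:I | bus: BusUpgr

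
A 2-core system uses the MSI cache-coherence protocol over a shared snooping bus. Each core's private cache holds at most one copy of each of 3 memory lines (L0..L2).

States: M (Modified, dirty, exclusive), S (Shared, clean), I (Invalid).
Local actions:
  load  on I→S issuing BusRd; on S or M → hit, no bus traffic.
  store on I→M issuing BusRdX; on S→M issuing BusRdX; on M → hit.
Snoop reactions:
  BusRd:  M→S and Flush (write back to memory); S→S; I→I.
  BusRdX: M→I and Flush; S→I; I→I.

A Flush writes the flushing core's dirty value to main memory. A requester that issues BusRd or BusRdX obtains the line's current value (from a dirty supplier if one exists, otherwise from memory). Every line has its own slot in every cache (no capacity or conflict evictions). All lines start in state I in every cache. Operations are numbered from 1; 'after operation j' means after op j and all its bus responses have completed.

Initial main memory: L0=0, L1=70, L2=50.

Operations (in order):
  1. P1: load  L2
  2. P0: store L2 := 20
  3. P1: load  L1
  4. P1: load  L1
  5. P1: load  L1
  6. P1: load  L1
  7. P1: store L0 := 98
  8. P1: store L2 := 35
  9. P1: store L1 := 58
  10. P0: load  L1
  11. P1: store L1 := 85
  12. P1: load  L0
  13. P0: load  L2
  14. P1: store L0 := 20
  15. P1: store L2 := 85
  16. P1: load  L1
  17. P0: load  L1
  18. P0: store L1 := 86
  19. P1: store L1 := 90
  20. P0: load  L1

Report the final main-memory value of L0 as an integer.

memory[L0] = 0

  op1 P1: load  L2 → I/S on L2; bus BusRd; mem=50
  op2 P0: store L2 := 20 → M/I on L2; bus BusRdX; mem=50
  op3 P1: load  L1 → I/S on L1; bus BusRd; mem=70
  op4 P1: load  L1 → I/S on L1; bus (none); mem=70
  op5 P1: load  L1 → I/S on L1; bus (none); mem=70
  op6 P1: load  L1 → I/S on L1; bus (none); mem=70
  op7 P1: store L0 := 98 → I/M on L0; bus BusRdX; mem=0
  op8 P1: store L2 := 35 → I/M on L2; bus BusRdX Flush; mem=20
  op9 P1: store L1 := 58 → I/M on L1; bus BusRdX; mem=70
  op10 P0: load  L1 → S/S on L1; bus BusRd Flush; mem=58
  op11 P1: store L1 := 85 → I/M on L1; bus BusRdX; mem=58
  op12 P1: load  L0 → I/M on L0; bus (none); mem=0
  op13 P0: load  L2 → S/S on L2; bus BusRd Flush; mem=35
  op14 P1: store L0 := 20 → I/M on L0; bus (none); mem=0
  op15 P1: store L2 := 85 → I/M on L2; bus BusRdX; mem=35
  op16 P1: load  L1 → I/M on L1; bus (none); mem=58
  op17 P0: load  L1 → S/S on L1; bus BusRd Flush; mem=85
  op18 P0: store L1 := 86 → M/I on L1; bus BusRdX; mem=85
  op19 P1: store L1 := 90 → I/M on L1; bus BusRdX Flush; mem=86
  op20 P0: load  L1 → S/S on L1; bus BusRd Flush; mem=90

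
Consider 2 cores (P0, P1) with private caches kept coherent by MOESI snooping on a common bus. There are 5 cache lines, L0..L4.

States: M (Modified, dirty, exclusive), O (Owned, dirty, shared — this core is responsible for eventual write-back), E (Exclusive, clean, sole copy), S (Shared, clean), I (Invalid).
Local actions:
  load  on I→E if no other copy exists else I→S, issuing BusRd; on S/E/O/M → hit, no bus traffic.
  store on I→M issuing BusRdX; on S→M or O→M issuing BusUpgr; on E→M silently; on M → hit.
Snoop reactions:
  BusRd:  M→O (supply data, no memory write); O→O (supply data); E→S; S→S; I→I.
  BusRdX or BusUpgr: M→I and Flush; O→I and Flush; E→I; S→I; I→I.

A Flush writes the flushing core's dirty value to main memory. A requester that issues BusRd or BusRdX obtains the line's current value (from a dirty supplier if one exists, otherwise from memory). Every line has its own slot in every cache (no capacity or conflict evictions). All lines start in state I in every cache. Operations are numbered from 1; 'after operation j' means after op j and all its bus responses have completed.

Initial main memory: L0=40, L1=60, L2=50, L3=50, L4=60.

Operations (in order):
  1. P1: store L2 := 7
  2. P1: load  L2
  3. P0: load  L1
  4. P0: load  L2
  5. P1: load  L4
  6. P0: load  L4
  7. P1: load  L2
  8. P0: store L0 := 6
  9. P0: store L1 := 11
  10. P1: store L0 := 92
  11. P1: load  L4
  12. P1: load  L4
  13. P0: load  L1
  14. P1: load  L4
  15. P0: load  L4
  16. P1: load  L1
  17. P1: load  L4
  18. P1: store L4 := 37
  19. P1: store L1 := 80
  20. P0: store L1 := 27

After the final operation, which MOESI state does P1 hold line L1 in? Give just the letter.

step 1: P1: store L2 := 7  ⟶  IM  (L2)  txn=BusRdX  M[L2]=50
step 2: P1: load  L2  ⟶  IM  (L2)  txn=∅  M[L2]=50
step 3: P0: load  L1  ⟶  EI  (L1)  txn=BusRd  M[L1]=60
step 4: P0: load  L2  ⟶  SO  (L2)  txn=BusRd  M[L2]=50
step 5: P1: load  L4  ⟶  IE  (L4)  txn=BusRd  M[L4]=60
step 6: P0: load  L4  ⟶  SS  (L4)  txn=BusRd  M[L4]=60
step 7: P1: load  L2  ⟶  SO  (L2)  txn=∅  M[L2]=50
step 8: P0: store L0 := 6  ⟶  MI  (L0)  txn=BusRdX  M[L0]=40
step 9: P0: store L1 := 11  ⟶  MI  (L1)  txn=∅  M[L1]=60
step 10: P1: store L0 := 92  ⟶  IM  (L0)  txn=BusRdX+Flush  M[L0]=6
step 11: P1: load  L4  ⟶  SS  (L4)  txn=∅  M[L4]=60
step 12: P1: load  L4  ⟶  SS  (L4)  txn=∅  M[L4]=60
step 13: P0: load  L1  ⟶  MI  (L1)  txn=∅  M[L1]=60
step 14: P1: load  L4  ⟶  SS  (L4)  txn=∅  M[L4]=60
step 15: P0: load  L4  ⟶  SS  (L4)  txn=∅  M[L4]=60
step 16: P1: load  L1  ⟶  OS  (L1)  txn=BusRd  M[L1]=60
step 17: P1: load  L4  ⟶  SS  (L4)  txn=∅  M[L4]=60
step 18: P1: store L4 := 37  ⟶  IM  (L4)  txn=BusUpgr  M[L4]=60
step 19: P1: store L1 := 80  ⟶  IM  (L1)  txn=BusUpgr+Flush  M[L1]=11
step 20: P0: store L1 := 27  ⟶  MI  (L1)  txn=BusRdX+Flush  M[L1]=80

state = I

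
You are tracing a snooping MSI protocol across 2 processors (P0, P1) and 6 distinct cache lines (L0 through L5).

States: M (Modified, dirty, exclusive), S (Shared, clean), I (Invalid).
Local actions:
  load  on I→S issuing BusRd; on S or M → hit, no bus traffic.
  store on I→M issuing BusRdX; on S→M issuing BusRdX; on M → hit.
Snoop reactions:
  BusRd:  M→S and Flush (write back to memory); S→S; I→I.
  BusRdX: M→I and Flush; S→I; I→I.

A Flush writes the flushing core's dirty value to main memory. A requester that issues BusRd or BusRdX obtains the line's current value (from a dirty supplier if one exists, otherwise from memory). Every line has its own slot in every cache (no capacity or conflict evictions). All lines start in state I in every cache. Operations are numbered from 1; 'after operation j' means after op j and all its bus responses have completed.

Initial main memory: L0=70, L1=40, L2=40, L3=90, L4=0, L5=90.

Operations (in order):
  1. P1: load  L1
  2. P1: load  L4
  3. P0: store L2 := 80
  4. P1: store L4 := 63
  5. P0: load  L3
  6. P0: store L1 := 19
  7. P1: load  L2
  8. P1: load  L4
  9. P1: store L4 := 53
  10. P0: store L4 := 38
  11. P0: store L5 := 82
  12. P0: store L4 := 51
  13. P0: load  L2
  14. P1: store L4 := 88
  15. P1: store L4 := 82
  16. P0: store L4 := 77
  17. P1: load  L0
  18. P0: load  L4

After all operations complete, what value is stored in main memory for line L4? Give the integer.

step 1: P1: load  L1  ⟶  IS  (L1)  txn=BusRd  M[L1]=40
step 2: P1: load  L4  ⟶  IS  (L4)  txn=BusRd  M[L4]=0
step 3: P0: store L2 := 80  ⟶  MI  (L2)  txn=BusRdX  M[L2]=40
step 4: P1: store L4 := 63  ⟶  IM  (L4)  txn=BusRdX  M[L4]=0
step 5: P0: load  L3  ⟶  SI  (L3)  txn=BusRd  M[L3]=90
step 6: P0: store L1 := 19  ⟶  MI  (L1)  txn=BusRdX  M[L1]=40
step 7: P1: load  L2  ⟶  SS  (L2)  txn=BusRd+Flush  M[L2]=80
step 8: P1: load  L4  ⟶  IM  (L4)  txn=∅  M[L4]=0
step 9: P1: store L4 := 53  ⟶  IM  (L4)  txn=∅  M[L4]=0
step 10: P0: store L4 := 38  ⟶  MI  (L4)  txn=BusRdX+Flush  M[L4]=53
step 11: P0: store L5 := 82  ⟶  MI  (L5)  txn=BusRdX  M[L5]=90
step 12: P0: store L4 := 51  ⟶  MI  (L4)  txn=∅  M[L4]=53
step 13: P0: load  L2  ⟶  SS  (L2)  txn=∅  M[L2]=80
step 14: P1: store L4 := 88  ⟶  IM  (L4)  txn=BusRdX+Flush  M[L4]=51
step 15: P1: store L4 := 82  ⟶  IM  (L4)  txn=∅  M[L4]=51
step 16: P0: store L4 := 77  ⟶  MI  (L4)  txn=BusRdX+Flush  M[L4]=82
step 17: P1: load  L0  ⟶  IS  (L0)  txn=BusRd  M[L0]=70
step 18: P0: load  L4  ⟶  MI  (L4)  txn=∅  M[L4]=82

memory[L4] = 82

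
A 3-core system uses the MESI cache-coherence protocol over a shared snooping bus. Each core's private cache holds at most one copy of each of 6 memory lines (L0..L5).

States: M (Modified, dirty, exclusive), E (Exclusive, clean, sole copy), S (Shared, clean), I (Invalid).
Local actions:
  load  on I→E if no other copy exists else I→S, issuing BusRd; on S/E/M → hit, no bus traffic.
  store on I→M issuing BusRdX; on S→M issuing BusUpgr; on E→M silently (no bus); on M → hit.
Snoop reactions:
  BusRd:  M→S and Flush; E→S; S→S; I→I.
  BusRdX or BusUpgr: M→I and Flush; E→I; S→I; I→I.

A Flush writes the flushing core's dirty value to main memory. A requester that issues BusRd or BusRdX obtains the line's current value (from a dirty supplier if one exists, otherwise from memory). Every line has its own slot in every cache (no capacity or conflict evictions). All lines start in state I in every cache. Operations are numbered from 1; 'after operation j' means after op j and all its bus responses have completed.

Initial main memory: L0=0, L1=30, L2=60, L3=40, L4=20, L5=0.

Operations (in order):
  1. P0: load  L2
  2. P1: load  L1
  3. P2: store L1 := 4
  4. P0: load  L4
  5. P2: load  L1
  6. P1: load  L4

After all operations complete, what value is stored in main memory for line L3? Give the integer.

memory[L3] = 40

step 1: P0: load  L2  ⟶  EII  (L2)  txn=BusRd  M[L2]=60
step 2: P1: load  L1  ⟶  IEI  (L1)  txn=BusRd  M[L1]=30
step 3: P2: store L1 := 4  ⟶  IIM  (L1)  txn=BusRdX  M[L1]=30
step 4: P0: load  L4  ⟶  EII  (L4)  txn=BusRd  M[L4]=20
step 5: P2: load  L1  ⟶  IIM  (L1)  txn=∅  M[L1]=30
step 6: P1: load  L4  ⟶  SSI  (L4)  txn=BusRd  M[L4]=20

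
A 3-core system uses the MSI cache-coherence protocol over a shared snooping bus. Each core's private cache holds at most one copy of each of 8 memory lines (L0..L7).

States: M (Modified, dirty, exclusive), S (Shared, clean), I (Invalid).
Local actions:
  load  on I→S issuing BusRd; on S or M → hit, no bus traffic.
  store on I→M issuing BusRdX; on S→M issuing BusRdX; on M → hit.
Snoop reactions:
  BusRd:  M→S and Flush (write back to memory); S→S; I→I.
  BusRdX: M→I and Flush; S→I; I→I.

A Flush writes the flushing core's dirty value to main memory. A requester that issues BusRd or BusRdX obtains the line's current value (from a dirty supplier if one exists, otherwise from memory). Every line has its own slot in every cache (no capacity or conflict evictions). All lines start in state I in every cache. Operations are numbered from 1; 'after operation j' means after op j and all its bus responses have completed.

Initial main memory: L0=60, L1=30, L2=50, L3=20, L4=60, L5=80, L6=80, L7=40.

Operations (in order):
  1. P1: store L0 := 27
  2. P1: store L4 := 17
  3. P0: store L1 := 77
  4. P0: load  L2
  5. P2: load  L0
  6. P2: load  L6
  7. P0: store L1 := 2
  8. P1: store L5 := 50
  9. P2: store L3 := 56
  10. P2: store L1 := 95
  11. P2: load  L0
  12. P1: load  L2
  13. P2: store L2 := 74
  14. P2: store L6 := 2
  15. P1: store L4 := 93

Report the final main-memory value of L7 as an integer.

  op1 P1: store L0 := 27 → I/M/I on L0; bus BusRdX; mem=60
  op2 P1: store L4 := 17 → I/M/I on L4; bus BusRdX; mem=60
  op3 P0: store L1 := 77 → M/I/I on L1; bus BusRdX; mem=30
  op4 P0: load  L2 → S/I/I on L2; bus BusRd; mem=50
  op5 P2: load  L0 → I/S/S on L0; bus BusRd Flush; mem=27
  op6 P2: load  L6 → I/I/S on L6; bus BusRd; mem=80
  op7 P0: store L1 := 2 → M/I/I on L1; bus (none); mem=30
  op8 P1: store L5 := 50 → I/M/I on L5; bus BusRdX; mem=80
  op9 P2: store L3 := 56 → I/I/M on L3; bus BusRdX; mem=20
  op10 P2: store L1 := 95 → I/I/M on L1; bus BusRdX Flush; mem=2
  op11 P2: load  L0 → I/S/S on L0; bus (none); mem=27
  op12 P1: load  L2 → S/S/I on L2; bus BusRd; mem=50
  op13 P2: store L2 := 74 → I/I/M on L2; bus BusRdX; mem=50
  op14 P2: store L6 := 2 → I/I/M on L6; bus BusRdX; mem=80
  op15 P1: store L4 := 93 → I/M/I on L4; bus (none); mem=60

memory[L7] = 40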